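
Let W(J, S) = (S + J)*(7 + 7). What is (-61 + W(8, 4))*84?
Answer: 8988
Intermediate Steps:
W(J, S) = 14*J + 14*S (W(J, S) = (J + S)*14 = 14*J + 14*S)
(-61 + W(8, 4))*84 = (-61 + (14*8 + 14*4))*84 = (-61 + (112 + 56))*84 = (-61 + 168)*84 = 107*84 = 8988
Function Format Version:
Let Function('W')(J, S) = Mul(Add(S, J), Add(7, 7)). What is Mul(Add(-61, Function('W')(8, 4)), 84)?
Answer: 8988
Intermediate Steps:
Function('W')(J, S) = Add(Mul(14, J), Mul(14, S)) (Function('W')(J, S) = Mul(Add(J, S), 14) = Add(Mul(14, J), Mul(14, S)))
Mul(Add(-61, Function('W')(8, 4)), 84) = Mul(Add(-61, Add(Mul(14, 8), Mul(14, 4))), 84) = Mul(Add(-61, Add(112, 56)), 84) = Mul(Add(-61, 168), 84) = Mul(107, 84) = 8988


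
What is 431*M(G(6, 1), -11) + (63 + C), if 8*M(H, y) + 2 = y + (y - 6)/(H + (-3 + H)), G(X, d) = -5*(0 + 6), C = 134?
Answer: -123187/252 ≈ -488.84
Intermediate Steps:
G(X, d) = -30 (G(X, d) = -5*6 = -30)
M(H, y) = -1/4 + y/8 + (-6 + y)/(8*(-3 + 2*H)) (M(H, y) = -1/4 + (y + (y - 6)/(H + (-3 + H)))/8 = -1/4 + (y + (-6 + y)/(-3 + 2*H))/8 = -1/4 + (y/8 + (-6 + y)/(8*(-3 + 2*H))) = -1/4 + y/8 + (-6 + y)/(8*(-3 + 2*H)))
431*M(G(6, 1), -11) + (63 + C) = 431*((-1*(-11) - 2*(-30) - 30*(-11))/(4*(-3 + 2*(-30)))) + (63 + 134) = 431*((11 + 60 + 330)/(4*(-3 - 60))) + 197 = 431*((1/4)*401/(-63)) + 197 = 431*((1/4)*(-1/63)*401) + 197 = 431*(-401/252) + 197 = -172831/252 + 197 = -123187/252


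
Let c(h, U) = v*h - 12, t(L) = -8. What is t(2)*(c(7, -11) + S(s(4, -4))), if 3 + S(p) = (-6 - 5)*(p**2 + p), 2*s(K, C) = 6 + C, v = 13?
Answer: -432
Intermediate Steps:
c(h, U) = -12 + 13*h (c(h, U) = 13*h - 12 = -12 + 13*h)
s(K, C) = 3 + C/2 (s(K, C) = (6 + C)/2 = 3 + C/2)
S(p) = -3 - 11*p - 11*p**2 (S(p) = -3 + (-6 - 5)*(p**2 + p) = -3 - 11*(p + p**2) = -3 + (-11*p - 11*p**2) = -3 - 11*p - 11*p**2)
t(2)*(c(7, -11) + S(s(4, -4))) = -8*((-12 + 13*7) + (-3 - 11*(3 + (1/2)*(-4)) - 11*(3 + (1/2)*(-4))**2)) = -8*((-12 + 91) + (-3 - 11*(3 - 2) - 11*(3 - 2)**2)) = -8*(79 + (-3 - 11*1 - 11*1**2)) = -8*(79 + (-3 - 11 - 11*1)) = -8*(79 + (-3 - 11 - 11)) = -8*(79 - 25) = -8*54 = -432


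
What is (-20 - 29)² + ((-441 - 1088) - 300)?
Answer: 572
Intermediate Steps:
(-20 - 29)² + ((-441 - 1088) - 300) = (-49)² + (-1529 - 300) = 2401 - 1829 = 572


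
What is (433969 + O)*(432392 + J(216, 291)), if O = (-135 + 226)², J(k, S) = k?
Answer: 191320888000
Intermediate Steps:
O = 8281 (O = 91² = 8281)
(433969 + O)*(432392 + J(216, 291)) = (433969 + 8281)*(432392 + 216) = 442250*432608 = 191320888000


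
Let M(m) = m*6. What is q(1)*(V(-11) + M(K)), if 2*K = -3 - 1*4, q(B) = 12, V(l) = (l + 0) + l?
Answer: -516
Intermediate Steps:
V(l) = 2*l (V(l) = l + l = 2*l)
K = -7/2 (K = (-3 - 1*4)/2 = (-3 - 4)/2 = (1/2)*(-7) = -7/2 ≈ -3.5000)
M(m) = 6*m
q(1)*(V(-11) + M(K)) = 12*(2*(-11) + 6*(-7/2)) = 12*(-22 - 21) = 12*(-43) = -516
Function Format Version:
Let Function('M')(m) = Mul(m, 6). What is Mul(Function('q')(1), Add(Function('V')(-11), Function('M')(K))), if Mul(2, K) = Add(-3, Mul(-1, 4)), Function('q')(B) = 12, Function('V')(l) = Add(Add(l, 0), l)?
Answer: -516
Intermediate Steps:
Function('V')(l) = Mul(2, l) (Function('V')(l) = Add(l, l) = Mul(2, l))
K = Rational(-7, 2) (K = Mul(Rational(1, 2), Add(-3, Mul(-1, 4))) = Mul(Rational(1, 2), Add(-3, -4)) = Mul(Rational(1, 2), -7) = Rational(-7, 2) ≈ -3.5000)
Function('M')(m) = Mul(6, m)
Mul(Function('q')(1), Add(Function('V')(-11), Function('M')(K))) = Mul(12, Add(Mul(2, -11), Mul(6, Rational(-7, 2)))) = Mul(12, Add(-22, -21)) = Mul(12, -43) = -516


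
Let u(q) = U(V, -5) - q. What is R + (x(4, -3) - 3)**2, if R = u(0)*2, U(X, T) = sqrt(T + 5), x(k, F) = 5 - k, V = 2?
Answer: 4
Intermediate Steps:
U(X, T) = sqrt(5 + T)
u(q) = -q (u(q) = sqrt(5 - 5) - q = sqrt(0) - q = 0 - q = -q)
R = 0 (R = -1*0*2 = 0*2 = 0)
R + (x(4, -3) - 3)**2 = 0 + ((5 - 1*4) - 3)**2 = 0 + ((5 - 4) - 3)**2 = 0 + (1 - 3)**2 = 0 + (-2)**2 = 0 + 4 = 4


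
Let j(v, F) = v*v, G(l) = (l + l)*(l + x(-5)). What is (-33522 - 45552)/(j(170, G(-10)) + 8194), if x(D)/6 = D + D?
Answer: -39537/18547 ≈ -2.1317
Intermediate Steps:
x(D) = 12*D (x(D) = 6*(D + D) = 6*(2*D) = 12*D)
G(l) = 2*l*(-60 + l) (G(l) = (l + l)*(l + 12*(-5)) = (2*l)*(l - 60) = (2*l)*(-60 + l) = 2*l*(-60 + l))
j(v, F) = v²
(-33522 - 45552)/(j(170, G(-10)) + 8194) = (-33522 - 45552)/(170² + 8194) = -79074/(28900 + 8194) = -79074/37094 = -79074*1/37094 = -39537/18547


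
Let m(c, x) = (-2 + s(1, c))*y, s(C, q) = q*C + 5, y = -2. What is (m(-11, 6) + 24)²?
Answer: 1600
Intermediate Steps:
s(C, q) = 5 + C*q (s(C, q) = C*q + 5 = 5 + C*q)
m(c, x) = -6 - 2*c (m(c, x) = (-2 + (5 + 1*c))*(-2) = (-2 + (5 + c))*(-2) = (3 + c)*(-2) = -6 - 2*c)
(m(-11, 6) + 24)² = ((-6 - 2*(-11)) + 24)² = ((-6 + 22) + 24)² = (16 + 24)² = 40² = 1600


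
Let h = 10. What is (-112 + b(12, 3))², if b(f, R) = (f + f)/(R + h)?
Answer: 2050624/169 ≈ 12134.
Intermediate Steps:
b(f, R) = 2*f/(10 + R) (b(f, R) = (f + f)/(R + 10) = (2*f)/(10 + R) = 2*f/(10 + R))
(-112 + b(12, 3))² = (-112 + 2*12/(10 + 3))² = (-112 + 2*12/13)² = (-112 + 2*12*(1/13))² = (-112 + 24/13)² = (-1432/13)² = 2050624/169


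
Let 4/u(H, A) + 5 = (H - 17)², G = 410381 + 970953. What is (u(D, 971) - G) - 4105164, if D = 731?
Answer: -2796967301914/509791 ≈ -5.4865e+6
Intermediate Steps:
G = 1381334
u(H, A) = 4/(-5 + (-17 + H)²) (u(H, A) = 4/(-5 + (H - 17)²) = 4/(-5 + (-17 + H)²))
(u(D, 971) - G) - 4105164 = (4/(-5 + (-17 + 731)²) - 1*1381334) - 4105164 = (4/(-5 + 714²) - 1381334) - 4105164 = (4/(-5 + 509796) - 1381334) - 4105164 = (4/509791 - 1381334) - 4105164 = -704191641190/509791 - 4105164 = -2796967301914/509791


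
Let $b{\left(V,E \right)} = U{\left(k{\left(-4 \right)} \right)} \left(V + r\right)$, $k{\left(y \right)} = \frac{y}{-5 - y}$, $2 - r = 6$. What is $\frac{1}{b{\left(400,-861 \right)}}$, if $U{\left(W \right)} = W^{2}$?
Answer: $\frac{1}{6336} \approx 0.00015783$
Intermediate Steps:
$r = -4$ ($r = 2 - 6 = -4$)
$b{\left(V,E \right)} = -64 + 16 V$ ($b{\left(V,E \right)} = \left(\left(-1\right) \left(-4\right) \frac{1}{5 - 4}\right)^{2} \left(V - 4\right) = \left(\left(-1\right) \left(-4\right) 1^{-1}\right)^{2} \left(-4 + V\right) = \left(\left(-1\right) \left(-4\right) 1\right)^{2} \left(-4 + V\right) = 4^{2} \left(-4 + V\right) = 16 \left(-4 + V\right) = -64 + 16 V$)
$\frac{1}{b{\left(400,-861 \right)}} = \frac{1}{-64 + 16 \cdot 400} = \frac{1}{-64 + 6400} = \frac{1}{6336}$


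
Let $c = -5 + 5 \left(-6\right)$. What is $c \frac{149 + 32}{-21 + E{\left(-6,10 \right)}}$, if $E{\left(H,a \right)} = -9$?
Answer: $\frac{1267}{6} \approx 211.17$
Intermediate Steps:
$c = -35$ ($c = -5 - 30 = -35$)
$c \frac{149 + 32}{-21 + E{\left(-6,10 \right)}} = - 35 \frac{149 + 32}{-21 - 9} = - 35 \frac{181}{-30} = - 35 \cdot 181 \left(- \frac{1}{30}\right) = \left(-35\right) \left(- \frac{181}{30}\right) = \frac{1267}{6}$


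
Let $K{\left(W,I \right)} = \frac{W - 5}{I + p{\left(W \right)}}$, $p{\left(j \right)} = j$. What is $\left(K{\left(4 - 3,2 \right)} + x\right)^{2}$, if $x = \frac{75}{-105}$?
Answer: $\frac{1849}{441} \approx 4.1927$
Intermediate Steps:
$x = - \frac{5}{7}$ ($x = 75 \left(- \frac{1}{105}\right) = - \frac{5}{7} \approx -0.71429$)
$K{\left(W,I \right)} = \frac{-5 + W}{I + W}$ ($K{\left(W,I \right)} = \frac{W - 5}{I + W} = \frac{-5 + W}{I + W}$)
$\left(K{\left(4 - 3,2 \right)} + x\right)^{2} = \left(\frac{-5 + \left(4 - 3\right)}{2 + \left(4 - 3\right)} - \frac{5}{7}\right)^{2} = \left(\frac{-5 + 1}{2 + 1} - \frac{5}{7}\right)^{2} = \left(\frac{1}{3} \left(-4\right) - \frac{5}{7}\right)^{2} = \left(- \frac{4}{3} - \frac{5}{7}\right)^{2} = \left(- \frac{43}{21}\right)^{2} = \frac{1849}{441}$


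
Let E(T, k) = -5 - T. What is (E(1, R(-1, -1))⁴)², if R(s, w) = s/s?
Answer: 1679616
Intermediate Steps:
R(s, w) = 1
(E(1, R(-1, -1))⁴)² = ((-5 - 1*1)⁴)² = ((-5 - 1)⁴)² = ((-6)⁴)² = 1296² = 1679616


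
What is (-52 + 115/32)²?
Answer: 2399401/1024 ≈ 2343.2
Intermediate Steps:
(-52 + 115/32)² = (-1549/32)² = 2399401/1024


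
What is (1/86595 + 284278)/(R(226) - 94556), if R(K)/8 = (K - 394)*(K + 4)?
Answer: -24617053411/34956323220 ≈ -0.70422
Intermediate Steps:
R(K) = 8*(-394 + K)*(4 + K) (R(K) = 8*((K - 394)*(K + 4)) = 8*((-394 + K)*(4 + K)) = 8*(-394 + K)*(4 + K))
(1/86595 + 284278)/(R(226) - 94556) = (1/86595 + 284278)/((-12608 - 3120*226 + 8*226²) - 94556) = (1/86595 + 284278)/((-12608 - 705120 + 8*51076) - 94556) = 24617053411/(86595*((-12608 - 705120 + 408608) - 94556)) = 24617053411/(86595*(-309120 - 94556)) = (24617053411/86595)/(-403676) = (24617053411/86595)*(-1/403676) = -24617053411/34956323220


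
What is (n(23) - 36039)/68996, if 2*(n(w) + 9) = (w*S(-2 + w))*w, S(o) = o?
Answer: -60987/137992 ≈ -0.44196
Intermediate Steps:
n(w) = -9 + w**2*(-2 + w)/2 (n(w) = -9 + ((w*(-2 + w))*w)/2 = -9 + (w**2*(-2 + w))/2 = -9 + w**2*(-2 + w)/2)
(n(23) - 36039)/68996 = ((-9 + (1/2)*23**2*(-2 + 23)) - 36039)/68996 = ((-9 + (1/2)*529*21) - 36039)*(1/68996) = ((-9 + 11109/2) - 36039)*(1/68996) = (11091/2 - 36039)*(1/68996) = -60987/2*1/68996 = -60987/137992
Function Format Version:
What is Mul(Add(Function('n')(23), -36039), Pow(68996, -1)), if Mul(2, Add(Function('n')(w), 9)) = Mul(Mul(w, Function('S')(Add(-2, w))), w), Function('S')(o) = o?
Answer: Rational(-60987, 137992) ≈ -0.44196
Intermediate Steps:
Function('n')(w) = Add(-9, Mul(Rational(1, 2), Pow(w, 2), Add(-2, w))) (Function('n')(w) = Add(-9, Mul(Rational(1, 2), Mul(Mul(w, Add(-2, w)), w))) = Add(-9, Mul(Rational(1, 2), Mul(Pow(w, 2), Add(-2, w)))) = Add(-9, Mul(Rational(1, 2), Pow(w, 2), Add(-2, w))))
Mul(Add(Function('n')(23), -36039), Pow(68996, -1)) = Mul(Add(Add(-9, Mul(Rational(1, 2), Pow(23, 2), Add(-2, 23))), -36039), Pow(68996, -1)) = Mul(Add(Add(-9, Mul(Rational(1, 2), 529, 21)), -36039), Rational(1, 68996)) = Mul(Add(Add(-9, Rational(11109, 2)), -36039), Rational(1, 68996)) = Mul(Add(Rational(11091, 2), -36039), Rational(1, 68996)) = Mul(Rational(-60987, 2), Rational(1, 68996)) = Rational(-60987, 137992)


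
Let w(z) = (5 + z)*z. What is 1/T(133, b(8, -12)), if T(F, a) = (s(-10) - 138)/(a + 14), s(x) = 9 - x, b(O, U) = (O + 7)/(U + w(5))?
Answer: -547/4522 ≈ -0.12096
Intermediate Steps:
w(z) = z*(5 + z)
b(O, U) = (7 + O)/(50 + U) (b(O, U) = (O + 7)/(U + 5*(5 + 5)) = (7 + O)/(U + 5*10) = (7 + O)/(U + 50) = (7 + O)/(50 + U))
T(F, a) = -119/(14 + a) (T(F, a) = ((9 - 1*(-10)) - 138)/(a + 14) = ((9 + 10) - 138)/(14 + a) = (19 - 138)/(14 + a) = -119/(14 + a))
1/T(133, b(8, -12)) = 1/(-119/(14 + (7 + 8)/(50 - 12))) = 1/(-119/(14 + 15/38)) = 1/(-119/547/38) = 1/(-119*38/547) = 1/(-4522/547) = -547/4522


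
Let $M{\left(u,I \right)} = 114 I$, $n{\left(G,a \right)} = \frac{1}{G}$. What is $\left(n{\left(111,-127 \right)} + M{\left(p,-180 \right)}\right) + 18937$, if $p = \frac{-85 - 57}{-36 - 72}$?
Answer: $- \frac{175712}{111} \approx -1583.0$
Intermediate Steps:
$p = \frac{71}{54}$ ($p = - \frac{142}{-108} = \left(-142\right) \left(- \frac{1}{108}\right) = \frac{71}{54} \approx 1.3148$)
$\left(n{\left(111,-127 \right)} + M{\left(p,-180 \right)}\right) + 18937 = \left(\frac{1}{111} + 114 \left(-180\right)\right) + 18937 = \left(\frac{1}{111} - 20520\right) + 18937 = - \frac{2277719}{111} + 18937 = - \frac{175712}{111}$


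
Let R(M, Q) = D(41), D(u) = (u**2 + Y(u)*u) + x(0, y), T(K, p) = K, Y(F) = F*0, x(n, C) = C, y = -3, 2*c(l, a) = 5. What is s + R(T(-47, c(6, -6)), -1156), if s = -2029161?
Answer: -2027483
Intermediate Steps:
c(l, a) = 5/2 (c(l, a) = (1/2)*5 = 5/2)
Y(F) = 0
D(u) = -3 + u**2 (D(u) = (u**2 + 0*u) - 3 = (u**2 + 0) - 3 = u**2 - 3 = -3 + u**2)
R(M, Q) = 1678 (R(M, Q) = -3 + 41**2 = -3 + 1681 = 1678)
s + R(T(-47, c(6, -6)), -1156) = -2029161 + 1678 = -2027483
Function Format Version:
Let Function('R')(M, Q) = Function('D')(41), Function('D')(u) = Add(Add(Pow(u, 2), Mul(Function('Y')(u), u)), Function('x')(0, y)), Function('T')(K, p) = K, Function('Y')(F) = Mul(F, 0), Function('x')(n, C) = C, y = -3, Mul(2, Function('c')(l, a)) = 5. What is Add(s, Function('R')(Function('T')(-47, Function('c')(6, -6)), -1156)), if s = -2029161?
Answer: -2027483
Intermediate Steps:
Function('c')(l, a) = Rational(5, 2) (Function('c')(l, a) = Mul(Rational(1, 2), 5) = Rational(5, 2))
Function('Y')(F) = 0
Function('D')(u) = Add(-3, Pow(u, 2)) (Function('D')(u) = Add(Add(Pow(u, 2), Mul(0, u)), -3) = Add(Add(Pow(u, 2), 0), -3) = Add(Pow(u, 2), -3) = Add(-3, Pow(u, 2)))
Function('R')(M, Q) = 1678 (Function('R')(M, Q) = Add(-3, Pow(41, 2)) = Add(-3, 1681) = 1678)
Add(s, Function('R')(Function('T')(-47, Function('c')(6, -6)), -1156)) = Add(-2029161, 1678) = -2027483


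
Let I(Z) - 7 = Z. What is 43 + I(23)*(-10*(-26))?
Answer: 7843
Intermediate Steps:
I(Z) = 7 + Z
43 + I(23)*(-10*(-26)) = 43 + (7 + 23)*(-10*(-26)) = 43 + 30*260 = 43 + 7800 = 7843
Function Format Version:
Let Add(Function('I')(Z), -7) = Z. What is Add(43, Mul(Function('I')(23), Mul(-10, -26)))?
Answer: 7843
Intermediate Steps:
Function('I')(Z) = Add(7, Z)
Add(43, Mul(Function('I')(23), Mul(-10, -26))) = Add(43, Mul(Add(7, 23), Mul(-10, -26))) = Add(43, Mul(30, 260)) = Add(43, 7800) = 7843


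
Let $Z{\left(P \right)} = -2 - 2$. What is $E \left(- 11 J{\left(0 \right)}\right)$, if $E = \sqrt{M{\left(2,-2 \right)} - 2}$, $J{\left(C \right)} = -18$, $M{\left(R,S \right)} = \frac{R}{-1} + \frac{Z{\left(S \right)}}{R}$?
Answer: $198 i \sqrt{6} \approx 485.0 i$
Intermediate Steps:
$Z{\left(P \right)} = -4$
$M{\left(R,S \right)} = - R - \frac{4}{R}$ ($M{\left(R,S \right)} = \frac{R}{-1} - \frac{4}{R} = R \left(-1\right) - \frac{4}{R} = - R - \frac{4}{R}$)
$E = i \sqrt{6}$ ($E = \sqrt{\left(\left(-1\right) 2 - \frac{4}{2}\right) - 2} = \sqrt{\left(-2 - 2\right) - 2} = \sqrt{-4 - 2} = \sqrt{-6} = i \sqrt{6} \approx 2.4495 i$)
$E \left(- 11 J{\left(0 \right)}\right) = i \sqrt{6} \left(\left(-11\right) \left(-18\right)\right) = i \sqrt{6} \cdot 198 = 198 i \sqrt{6}$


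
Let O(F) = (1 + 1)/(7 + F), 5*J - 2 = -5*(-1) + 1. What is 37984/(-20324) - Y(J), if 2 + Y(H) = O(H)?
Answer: -22172/218483 ≈ -0.10148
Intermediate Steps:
J = 8/5 (J = ⅖ + (-5*(-1) + 1)/5 = ⅖ + (5 + 1)/5 = ⅖ + (⅕)*6 = ⅖ + 6/5 = 8/5 ≈ 1.6000)
O(F) = 2/(7 + F)
Y(H) = -2 + 2/(7 + H)
37984/(-20324) - Y(J) = 37984/(-20324) - 2*(-6 - 1*8/5)/(7 + 8/5) = 37984*(-1/20324) - 2*(-6 - 8/5)/43/5 = -9496/5081 - 2*5*(-38)/(43*5) = -9496/5081 - 1*(-76/43) = -9496/5081 + 76/43 = -22172/218483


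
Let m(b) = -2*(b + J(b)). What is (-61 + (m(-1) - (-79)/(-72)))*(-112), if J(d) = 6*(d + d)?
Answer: 36386/9 ≈ 4042.9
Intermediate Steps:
J(d) = 12*d (J(d) = 6*(2*d) = 12*d)
m(b) = -26*b (m(b) = -2*(b + 12*b) = -26*b)
(-61 + (m(-1) - (-79)/(-72)))*(-112) = (-61 + (-26*(-1) - (-79)/(-72)))*(-112) = (-61 + (26 - (-79)*(-1)/72))*(-112) = (-61 + (26 - 1*79/72))*(-112) = (-61 + (26 - 79/72))*(-112) = (-61 + 1793/72)*(-112) = -2599/72*(-112) = 36386/9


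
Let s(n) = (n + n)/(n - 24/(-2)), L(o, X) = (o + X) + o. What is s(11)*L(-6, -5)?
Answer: -374/23 ≈ -16.261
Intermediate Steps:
L(o, X) = X + 2*o (L(o, X) = (X + o) + o = X + 2*o)
s(n) = 2*n/(12 + n) (s(n) = (2*n)/(n - 24*(-1/2)) = (2*n)/(n + 12) = (2*n)/(12 + n) = 2*n/(12 + n))
s(11)*L(-6, -5) = (2*11/(12 + 11))*(-5 + 2*(-6)) = (2*11/23)*(-5 - 12) = (2*11*(1/23))*(-17) = (22/23)*(-17) = -374/23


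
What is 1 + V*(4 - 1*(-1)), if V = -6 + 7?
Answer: 6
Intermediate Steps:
V = 1
1 + V*(4 - 1*(-1)) = 1 + 1*(4 - 1*(-1)) = 1 + 1*(4 + 1) = 1 + 1*5 = 1 + 5 = 6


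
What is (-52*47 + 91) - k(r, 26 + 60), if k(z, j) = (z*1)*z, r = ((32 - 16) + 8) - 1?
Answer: -2882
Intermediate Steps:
r = 23 (r = (16 + 8) - 1 = 24 - 1 = 23)
k(z, j) = z**2 (k(z, j) = z*z = z**2)
(-52*47 + 91) - k(r, 26 + 60) = (-52*47 + 91) - 1*23**2 = (-2444 + 91) - 1*529 = -2353 - 529 = -2882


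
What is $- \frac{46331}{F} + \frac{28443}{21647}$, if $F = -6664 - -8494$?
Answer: $- \frac{950876467}{39614010} \approx -24.004$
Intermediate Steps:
$F = 1830$ ($F = -6664 + 8494 = 1830$)
$- \frac{46331}{F} + \frac{28443}{21647} = - \frac{46331}{1830} + \frac{28443}{21647} = - \frac{950876467}{39614010}$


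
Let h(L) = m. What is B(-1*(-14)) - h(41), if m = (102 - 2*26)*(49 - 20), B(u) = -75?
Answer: -1525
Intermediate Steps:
m = 1450 (m = (102 - 52)*29 = 50*29 = 1450)
h(L) = 1450
B(-1*(-14)) - h(41) = -75 - 1*1450 = -75 - 1450 = -1525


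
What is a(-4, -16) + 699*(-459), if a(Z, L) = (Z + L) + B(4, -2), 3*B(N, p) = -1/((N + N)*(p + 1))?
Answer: -7700663/24 ≈ -3.2086e+5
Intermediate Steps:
B(N, p) = -1/(6*N*(1 + p)) (B(N, p) = (-1/((N + N)*(p + 1)))/3 = (-1/((2*N)*(1 + p)))/3 = (-1/(2*N*(1 + p)))/3 = -1/(6*N*(1 + p)))
a(Z, L) = 1/24 + L + Z (a(Z, L) = (Z + L) - ⅙/(4*(1 - 2)) = (L + Z) - ⅙*¼/(-1) = (L + Z) - ⅙*¼*(-1) = (L + Z) + 1/24 = 1/24 + L + Z)
a(-4, -16) + 699*(-459) = (1/24 - 16 - 4) + 699*(-459) = -479/24 - 320841 = -7700663/24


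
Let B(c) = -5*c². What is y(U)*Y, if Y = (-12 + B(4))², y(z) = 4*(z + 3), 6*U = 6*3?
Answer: 203136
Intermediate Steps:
U = 3 (U = (6*3)/6 = (⅙)*18 = 3)
y(z) = 12 + 4*z (y(z) = 4*(3 + z) = 12 + 4*z)
Y = 8464 (Y = (-12 - 5*4²)² = (-12 - 5*16)² = (-12 - 80)² = (-92)² = 8464)
y(U)*Y = (12 + 4*3)*8464 = (12 + 12)*8464 = 24*8464 = 203136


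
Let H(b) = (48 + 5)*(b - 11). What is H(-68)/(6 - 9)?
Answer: 4187/3 ≈ 1395.7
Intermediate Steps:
H(b) = -583 + 53*b (H(b) = 53*(-11 + b) = -583 + 53*b)
H(-68)/(6 - 9) = (-583 + 53*(-68))/(6 - 9) = (-583 - 3604)/(-3) = -4187*(-⅓) = 4187/3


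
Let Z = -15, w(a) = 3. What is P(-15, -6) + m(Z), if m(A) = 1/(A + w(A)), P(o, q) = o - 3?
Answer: -217/12 ≈ -18.083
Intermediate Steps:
P(o, q) = -3 + o
m(A) = 1/(3 + A) (m(A) = 1/(A + 3) = 1/(3 + A))
P(-15, -6) + m(Z) = (-3 - 15) + 1/(3 - 15) = -18 + 1/(-12) = -18 - 1/12 = -217/12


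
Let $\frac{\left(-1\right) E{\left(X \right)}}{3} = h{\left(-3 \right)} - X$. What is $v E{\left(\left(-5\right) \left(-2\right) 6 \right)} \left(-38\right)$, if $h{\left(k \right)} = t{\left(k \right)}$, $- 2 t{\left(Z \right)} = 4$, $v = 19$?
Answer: $-134292$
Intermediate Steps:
$t{\left(Z \right)} = -2$ ($t{\left(Z \right)} = \left(- \frac{1}{2}\right) 4 = -2$)
$h{\left(k \right)} = -2$
$E{\left(X \right)} = 6 + 3 X$ ($E{\left(X \right)} = - 3 \left(-2 - X\right) = 6 + 3 X$)
$v E{\left(\left(-5\right) \left(-2\right) 6 \right)} \left(-38\right) = 19 \left(6 + 3 \left(-5\right) \left(-2\right) 6\right) \left(-38\right) = 19 \left(6 + 3 \cdot 10 \cdot 6\right) \left(-38\right) = 19 \left(6 + 3 \cdot 60\right) \left(-38\right) = 19 \left(6 + 180\right) \left(-38\right) = 19 \cdot 186 \left(-38\right) = 3534 \left(-38\right) = -134292$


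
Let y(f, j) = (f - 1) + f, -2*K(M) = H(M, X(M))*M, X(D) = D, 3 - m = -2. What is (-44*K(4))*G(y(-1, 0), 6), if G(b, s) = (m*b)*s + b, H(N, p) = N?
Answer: -32736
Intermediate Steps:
m = 5 (m = 3 - 1*(-2) = 3 + 2 = 5)
K(M) = -M²/2 (K(M) = -M*M/2 = -M²/2)
y(f, j) = -1 + 2*f (y(f, j) = (-1 + f) + f = -1 + 2*f)
G(b, s) = b + 5*b*s (G(b, s) = (5*b)*s + b = 5*b*s + b = b + 5*b*s)
(-44*K(4))*G(y(-1, 0), 6) = (-(-22)*4²)*((-1 + 2*(-1))*(1 + 5*6)) = (-(-22)*16)*((-1 - 2)*(1 + 30)) = (-44*(-8))*(-3*31) = 352*(-93) = -32736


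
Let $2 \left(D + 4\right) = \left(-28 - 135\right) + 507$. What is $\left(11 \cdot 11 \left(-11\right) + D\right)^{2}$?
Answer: $1352569$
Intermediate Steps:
$D = 168$ ($D = -4 + \frac{\left(-28 - 135\right) + 507}{2} = -4 + \frac{-163 + 507}{2} = -4 + \frac{1}{2} \cdot 344 = -4 + 172 = 168$)
$\left(11 \cdot 11 \left(-11\right) + D\right)^{2} = \left(11 \cdot 11 \left(-11\right) + 168\right)^{2} = \left(121 \left(-11\right) + 168\right)^{2} = \left(-1331 + 168\right)^{2} = \left(-1163\right)^{2} = 1352569$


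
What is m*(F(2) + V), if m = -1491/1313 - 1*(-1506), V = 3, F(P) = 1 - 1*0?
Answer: 7903548/1313 ≈ 6019.5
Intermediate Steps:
F(P) = 1 (F(P) = 1 + 0 = 1)
m = 1975887/1313 (m = -1491*1/1313 + 1506 = -1491/1313 + 1506 = 1975887/1313 ≈ 1504.9)
m*(F(2) + V) = 1975887*(1 + 3)/1313 = (1975887/1313)*4 = 7903548/1313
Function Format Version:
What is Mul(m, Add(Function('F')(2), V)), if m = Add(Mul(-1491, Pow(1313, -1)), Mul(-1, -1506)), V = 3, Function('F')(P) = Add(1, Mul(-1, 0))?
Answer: Rational(7903548, 1313) ≈ 6019.5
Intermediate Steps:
Function('F')(P) = 1 (Function('F')(P) = Add(1, 0) = 1)
m = Rational(1975887, 1313) (m = Add(Mul(-1491, Rational(1, 1313)), 1506) = Add(Rational(-1491, 1313), 1506) = Rational(1975887, 1313) ≈ 1504.9)
Mul(m, Add(Function('F')(2), V)) = Mul(Rational(1975887, 1313), Add(1, 3)) = Mul(Rational(1975887, 1313), 4) = Rational(7903548, 1313)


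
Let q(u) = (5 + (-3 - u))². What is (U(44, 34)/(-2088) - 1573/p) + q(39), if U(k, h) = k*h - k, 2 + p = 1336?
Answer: 2735618/2001 ≈ 1367.1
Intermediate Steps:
p = 1334 (p = -2 + 1336 = 1334)
U(k, h) = -k + h*k (U(k, h) = h*k - k = -k + h*k)
q(u) = (2 - u)²
(U(44, 34)/(-2088) - 1573/p) + q(39) = ((44*(-1 + 34))/(-2088) - 1573/1334) + (-2 + 39)² = ((44*33)*(-1/2088) - 1573*1/1334) + 37² = (1452*(-1/2088) - 1573/1334) + 1369 = (-121/174 - 1573/1334) + 1369 = -3751/2001 + 1369 = 2735618/2001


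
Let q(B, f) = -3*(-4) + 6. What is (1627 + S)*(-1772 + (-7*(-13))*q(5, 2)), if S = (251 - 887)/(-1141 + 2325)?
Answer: -32256011/148 ≈ -2.1795e+5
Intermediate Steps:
q(B, f) = 18 (q(B, f) = 12 + 6 = 18)
S = -159/296 (S = -636/1184 = -636*1/1184 = -159/296 ≈ -0.53716)
(1627 + S)*(-1772 + (-7*(-13))*q(5, 2)) = (1627 - 159/296)*(-1772 - 7*(-13)*18) = 481433*(-1772 + 91*18)/296 = 481433*(-1772 + 1638)/296 = (481433/296)*(-134) = -32256011/148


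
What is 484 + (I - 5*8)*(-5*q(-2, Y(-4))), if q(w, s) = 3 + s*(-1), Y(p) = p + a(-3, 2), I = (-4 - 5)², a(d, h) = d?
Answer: -1566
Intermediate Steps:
I = 81 (I = (-9)² = 81)
Y(p) = -3 + p (Y(p) = p - 3 = -3 + p)
q(w, s) = 3 - s
484 + (I - 5*8)*(-5*q(-2, Y(-4))) = 484 + (81 - 5*8)*(-5*(3 - (-3 - 4))) = 484 + (81 - 40)*(-5*(3 - 1*(-7))) = 484 + 41*(-5*(3 + 7)) = 484 + 41*(-5*10) = 484 + 41*(-50) = 484 - 2050 = -1566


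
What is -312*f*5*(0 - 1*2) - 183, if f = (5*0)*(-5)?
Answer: -183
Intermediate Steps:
f = 0 (f = 0*(-5) = 0)
-312*f*5*(0 - 1*2) - 183 = -312*0*5*(0 - 1*2) - 183 = -0*(0 - 2) - 183 = -0*(-2) - 183 = -312*0 - 183 = 0 - 183 = -183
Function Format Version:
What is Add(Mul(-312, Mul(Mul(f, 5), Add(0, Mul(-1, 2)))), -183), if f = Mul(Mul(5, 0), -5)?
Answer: -183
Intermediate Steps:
f = 0 (f = Mul(0, -5) = 0)
Add(Mul(-312, Mul(Mul(f, 5), Add(0, Mul(-1, 2)))), -183) = Add(Mul(-312, Mul(Mul(0, 5), Add(0, Mul(-1, 2)))), -183) = Add(Mul(-312, Mul(0, Add(0, -2))), -183) = Add(Mul(-312, Mul(0, -2)), -183) = Add(Mul(-312, 0), -183) = Add(0, -183) = -183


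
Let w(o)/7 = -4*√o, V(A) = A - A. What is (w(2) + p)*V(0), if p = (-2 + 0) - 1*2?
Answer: 0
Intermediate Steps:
V(A) = 0
p = -4 (p = -2 - 2 = -4)
w(o) = -28*√o (w(o) = 7*(-4*√o) = -28*√o)
(w(2) + p)*V(0) = (-28*√2 - 4)*0 = (-4 - 28*√2)*0 = 0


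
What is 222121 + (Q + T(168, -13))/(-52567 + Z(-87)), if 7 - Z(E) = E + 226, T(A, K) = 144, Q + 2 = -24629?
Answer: 11705579066/52699 ≈ 2.2212e+5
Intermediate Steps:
Q = -24631 (Q = -2 - 24629 = -24631)
Z(E) = -219 - E (Z(E) = 7 - (E + 226) = 7 - (226 + E) = 7 + (-226 - E) = -219 - E)
222121 + (Q + T(168, -13))/(-52567 + Z(-87)) = 222121 + (-24631 + 144)/(-52567 + (-219 - 1*(-87))) = 222121 - 24487/(-52567 + (-219 + 87)) = 222121 - 24487/(-52567 - 132) = 222121 - 24487/(-52699) = 222121 - 24487*(-1/52699) = 222121 + 24487/52699 = 11705579066/52699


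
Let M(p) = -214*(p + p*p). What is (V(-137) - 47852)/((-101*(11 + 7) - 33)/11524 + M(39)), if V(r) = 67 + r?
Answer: 184084376/1282391337 ≈ 0.14355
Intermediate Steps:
M(p) = -214*p - 214*p² (M(p) = -214*(p + p²) = -214*p - 214*p²)
(V(-137) - 47852)/((-101*(11 + 7) - 33)/11524 + M(39)) = ((67 - 137) - 47852)/((-101*(11 + 7) - 33)/11524 - 214*39*(1 + 39)) = (-70 - 47852)/((-101*18 - 33)*(1/11524) - 214*39*40) = -47922/((-1818 - 33)*(1/11524) - 333840) = -47922/(-1851*1/11524 - 333840) = -47922/(-1851/11524 - 333840) = -47922/(-3847174011/11524) = -47922*(-11524/3847174011) = 184084376/1282391337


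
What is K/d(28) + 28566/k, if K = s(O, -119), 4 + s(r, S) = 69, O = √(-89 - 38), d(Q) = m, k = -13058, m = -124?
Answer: -2195477/809596 ≈ -2.7118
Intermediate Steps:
d(Q) = -124
O = I*√127 (O = √(-127) = I*√127 ≈ 11.269*I)
s(r, S) = 65 (s(r, S) = -4 + 69 = 65)
K = 65
K/d(28) + 28566/k = 65/(-124) + 28566/(-13058) = 65*(-1/124) + 28566*(-1/13058) = -65/124 - 14283/6529 = -2195477/809596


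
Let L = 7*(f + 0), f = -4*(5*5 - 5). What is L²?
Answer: 313600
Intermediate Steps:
f = -80 (f = -4*(25 - 5) = -4*20 = -80)
L = -560 (L = 7*(-80 + 0) = 7*(-80) = -560)
L² = (-560)² = 313600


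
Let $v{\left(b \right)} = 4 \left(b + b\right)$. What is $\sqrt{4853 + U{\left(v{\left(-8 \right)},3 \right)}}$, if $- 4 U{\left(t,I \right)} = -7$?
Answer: $\frac{\sqrt{19419}}{2} \approx 69.676$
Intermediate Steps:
$v{\left(b \right)} = 8 b$ ($v{\left(b \right)} = 4 \cdot 2 b = 8 b$)
$U{\left(t,I \right)} = \frac{7}{4}$ ($U{\left(t,I \right)} = \left(- \frac{1}{4}\right) \left(-7\right) = \frac{7}{4}$)
$\sqrt{4853 + U{\left(v{\left(-8 \right)},3 \right)}} = \sqrt{4853 + \frac{7}{4}} = \sqrt{\frac{19419}{4}} = \frac{\sqrt{19419}}{2}$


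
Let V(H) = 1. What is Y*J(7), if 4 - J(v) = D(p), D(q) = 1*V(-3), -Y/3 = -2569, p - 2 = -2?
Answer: 23121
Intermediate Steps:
p = 0 (p = 2 - 2 = 0)
Y = 7707 (Y = -3*(-2569) = 7707)
D(q) = 1 (D(q) = 1*1 = 1)
J(v) = 3 (J(v) = 4 - 1*1 = 4 - 1 = 3)
Y*J(7) = 7707*3 = 23121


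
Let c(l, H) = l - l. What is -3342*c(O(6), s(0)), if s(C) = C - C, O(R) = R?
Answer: 0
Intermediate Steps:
s(C) = 0
c(l, H) = 0
-3342*c(O(6), s(0)) = -3342*0 = 0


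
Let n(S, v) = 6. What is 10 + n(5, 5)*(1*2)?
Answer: 22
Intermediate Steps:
10 + n(5, 5)*(1*2) = 10 + 6*(1*2) = 10 + 6*2 = 10 + 12 = 22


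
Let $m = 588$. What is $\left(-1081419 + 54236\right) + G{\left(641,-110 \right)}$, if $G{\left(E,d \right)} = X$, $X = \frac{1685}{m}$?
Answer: $- \frac{603981919}{588} \approx -1.0272 \cdot 10^{6}$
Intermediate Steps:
$X = \frac{1685}{588} \approx 2.8656$
$G{\left(E,d \right)} = \frac{1685}{588}$
$\left(-1081419 + 54236\right) + G{\left(641,-110 \right)} = \left(-1081419 + 54236\right) + \frac{1685}{588} = -1027183 + \frac{1685}{588} = - \frac{603981919}{588}$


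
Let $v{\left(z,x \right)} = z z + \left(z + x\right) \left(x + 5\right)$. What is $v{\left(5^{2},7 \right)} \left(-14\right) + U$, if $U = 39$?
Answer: $-14087$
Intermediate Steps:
$v{\left(z,x \right)} = z^{2} + \left(5 + x\right) \left(x + z\right)$ ($v{\left(z,x \right)} = z^{2} + \left(x + z\right) \left(5 + x\right) = z^{2} + \left(5 + x\right) \left(x + z\right)$)
$v{\left(5^{2},7 \right)} \left(-14\right) + U = \left(7^{2} + \left(5^{2}\right)^{2} + 5 \cdot 7 + 5 \cdot 5^{2} + 7 \cdot 5^{2}\right) \left(-14\right) + 39 = \left(49 + 25^{2} + 35 + 5 \cdot 25 + 7 \cdot 25\right) \left(-14\right) + 39 = \left(49 + 625 + 35 + 125 + 175\right) \left(-14\right) + 39 = 1009 \left(-14\right) + 39 = -14126 + 39 = -14087$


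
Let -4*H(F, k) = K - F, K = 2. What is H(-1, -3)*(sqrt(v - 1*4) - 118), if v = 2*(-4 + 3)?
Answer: 177/2 - 3*I*sqrt(6)/4 ≈ 88.5 - 1.8371*I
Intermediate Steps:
H(F, k) = -1/2 + F/4 (H(F, k) = -(2 - F)/4 = -1/2 + F/4)
v = -2 (v = 2*(-1) = -2)
H(-1, -3)*(sqrt(v - 1*4) - 118) = (-1/2 + (1/4)*(-1))*(sqrt(-2 - 1*4) - 118) = (-1/2 - 1/4)*(sqrt(-2 - 4) - 118) = -3*(sqrt(-6) - 118)/4 = -3*(I*sqrt(6) - 118)/4 = -3*(-118 + I*sqrt(6))/4 = 177/2 - 3*I*sqrt(6)/4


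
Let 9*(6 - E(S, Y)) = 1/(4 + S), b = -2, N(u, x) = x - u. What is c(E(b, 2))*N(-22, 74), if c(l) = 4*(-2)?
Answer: -768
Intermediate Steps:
E(S, Y) = 6 - 1/(9*(4 + S))
c(l) = -8
c(E(b, 2))*N(-22, 74) = -8*(74 - 1*(-22)) = -8*(74 + 22) = -8*96 = -768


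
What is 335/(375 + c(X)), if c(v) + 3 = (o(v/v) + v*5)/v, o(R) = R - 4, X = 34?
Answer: 2278/2563 ≈ 0.88880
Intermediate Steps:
o(R) = -4 + R
c(v) = -3 + (-3 + 5*v)/v (c(v) = -3 + ((-4 + v/v) + v*5)/v = -3 + ((-4 + 1) + 5*v)/v = -3 + (-3 + 5*v)/v)
335/(375 + c(X)) = 335/(375 + (2 - 3/34)) = 335/(375 + 65/34) = 335/(12815/34) = (34/12815)*335 = 2278/2563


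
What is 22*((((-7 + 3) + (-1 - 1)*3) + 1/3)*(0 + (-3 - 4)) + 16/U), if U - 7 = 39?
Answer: 103246/69 ≈ 1496.3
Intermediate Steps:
U = 46 (U = 7 + 39 = 46)
22*((((-7 + 3) + (-1 - 1)*3) + 1/3)*(0 + (-3 - 4)) + 16/U) = 22*((((-7 + 3) + (-1 - 1)*3) + 1/3)*(0 + (-3 - 4)) + 16/46) = 22*(((-4 - 2*3) + ⅓)*(0 - 7) + 16*(1/46)) = 22*(((-4 - 6) + ⅓)*(-7) + 8/23) = 22*((-10 + ⅓)*(-7) + 8/23) = 22*(-29/3*(-7) + 8/23) = 22*(203/3 + 8/23) = 22*(4693/69) = 103246/69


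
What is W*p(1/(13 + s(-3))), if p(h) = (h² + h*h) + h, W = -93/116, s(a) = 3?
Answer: -837/14848 ≈ -0.056371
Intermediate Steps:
W = -93/116 (W = -93*1/116 = -93/116 ≈ -0.80172)
p(h) = h + 2*h² (p(h) = (h² + h²) + h = 2*h² + h = h + 2*h²)
W*p(1/(13 + s(-3))) = -93*(1 + 2/(13 + 3))/(116*(13 + 3)) = -93*(1 + 2/16)/(116*16) = -93*(1 + 2*(1/16))/1856 = -93*(1 + ⅛)/1856 = -93*9/(1856*8) = -93/116*9/128 = -837/14848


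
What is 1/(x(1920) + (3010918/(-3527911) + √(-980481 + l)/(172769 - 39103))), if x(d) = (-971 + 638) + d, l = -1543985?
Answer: 176356088645615424306566962/279726600474844600933596877131 - 831813945546712193*I*√2524466/279726600474844600933596877131 ≈ 0.00063046 - 4.7247e-9*I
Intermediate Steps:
x(d) = -333 + d
1/(x(1920) + (3010918/(-3527911) + √(-980481 + l)/(172769 - 39103))) = 1/((-333 + 1920) + (3010918/(-3527911) + √(-980481 - 1543985)/(172769 - 39103))) = 1/(1587 + (3010918*(-1/3527911) + √(-2524466)/133666)) = 1/(1587 + (-3010918/3527911 + (I*√2524466)*(1/133666))) = 1/(1587 + (-3010918/3527911 + I*√2524466/133666)) = 1/(5595783839/3527911 + I*√2524466/133666)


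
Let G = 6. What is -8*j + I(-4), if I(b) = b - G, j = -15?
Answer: 110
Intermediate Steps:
I(b) = -6 + b (I(b) = b - 1*6 = b - 6 = -6 + b)
-8*j + I(-4) = -8*(-15) + (-6 - 4) = 120 - 10 = 110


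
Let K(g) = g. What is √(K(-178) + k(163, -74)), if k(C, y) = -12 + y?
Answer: 2*I*√66 ≈ 16.248*I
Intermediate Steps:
√(K(-178) + k(163, -74)) = √(-178 + (-12 - 74)) = √(-178 - 86) = √(-264) = 2*I*√66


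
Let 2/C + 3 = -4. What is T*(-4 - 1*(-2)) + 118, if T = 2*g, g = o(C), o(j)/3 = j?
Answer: 850/7 ≈ 121.43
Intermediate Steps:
C = -2/7 (C = 2/(-3 - 4) = 2/(-7) = 2*(-⅐) = -2/7 ≈ -0.28571)
o(j) = 3*j
g = -6/7 (g = 3*(-2/7) = -6/7 ≈ -0.85714)
T = -12/7 (T = 2*(-6/7) = -12/7 ≈ -1.7143)
T*(-4 - 1*(-2)) + 118 = -12*(-4 - 1*(-2))/7 + 118 = -12*(-4 + 2)/7 + 118 = -12/7*(-2) + 118 = 24/7 + 118 = 850/7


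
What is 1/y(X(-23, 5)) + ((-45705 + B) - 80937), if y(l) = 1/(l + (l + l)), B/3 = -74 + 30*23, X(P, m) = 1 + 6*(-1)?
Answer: -124809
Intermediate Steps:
X(P, m) = -5 (X(P, m) = 1 - 6 = -5)
B = 1848 (B = 3*(-74 + 30*23) = 3*(-74 + 690) = 3*616 = 1848)
y(l) = 1/(3*l) (y(l) = 1/(l + 2*l) = 1/(3*l))
1/y(X(-23, 5)) + ((-45705 + B) - 80937) = 1/((1/3)/(-5)) + ((-45705 + 1848) - 80937) = 1/((1/3)*(-1/5)) + (-43857 - 80937) = 1/(-1/15) - 124794 = -15 - 124794 = -124809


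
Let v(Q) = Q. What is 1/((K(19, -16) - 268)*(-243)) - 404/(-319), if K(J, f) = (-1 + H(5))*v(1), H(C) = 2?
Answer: 26212243/20697039 ≈ 1.2665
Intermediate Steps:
K(J, f) = 1 (K(J, f) = (-1 + 2)*1 = 1*1 = 1)
1/((K(19, -16) - 268)*(-243)) - 404/(-319) = 1/((1 - 268)*(-243)) - 404/(-319) = -1/243/(-267) - 404*(-1/319) = -1/267*(-1/243) + 404/319 = 1/64881 + 404/319 = 26212243/20697039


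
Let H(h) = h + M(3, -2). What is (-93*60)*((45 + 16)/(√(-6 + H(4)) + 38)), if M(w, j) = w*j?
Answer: -1077870/121 + 56730*I*√2/121 ≈ -8908.0 + 663.04*I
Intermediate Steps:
M(w, j) = j*w
H(h) = -6 + h (H(h) = h - 2*3 = h - 6 = -6 + h)
(-93*60)*((45 + 16)/(√(-6 + H(4)) + 38)) = (-93*60)*((45 + 16)/(√(-6 + (-6 + 4)) + 38)) = -340380/(√(-6 - 2) + 38) = -340380/(√(-8) + 38) = -340380/(2*I*√2 + 38) = -340380/(38 + 2*I*√2)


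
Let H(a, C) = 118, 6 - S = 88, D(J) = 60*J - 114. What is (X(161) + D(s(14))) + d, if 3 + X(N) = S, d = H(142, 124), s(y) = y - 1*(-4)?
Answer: 999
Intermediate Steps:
s(y) = 4 + y (s(y) = y + 4 = 4 + y)
D(J) = -114 + 60*J
S = -82 (S = 6 - 1*88 = 6 - 88 = -82)
d = 118
X(N) = -85 (X(N) = -3 - 82 = -85)
(X(161) + D(s(14))) + d = (-85 + (-114 + 60*(4 + 14))) + 118 = (-85 + (-114 + 60*18)) + 118 = (-85 + (-114 + 1080)) + 118 = (-85 + 966) + 118 = 881 + 118 = 999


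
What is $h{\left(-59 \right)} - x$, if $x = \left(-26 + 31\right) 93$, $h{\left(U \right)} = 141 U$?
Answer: $-8784$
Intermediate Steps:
$x = 465$ ($x = 5 \cdot 93 = 465$)
$h{\left(-59 \right)} - x = 141 \left(-59\right) - 465 = -8319 - 465 = -8784$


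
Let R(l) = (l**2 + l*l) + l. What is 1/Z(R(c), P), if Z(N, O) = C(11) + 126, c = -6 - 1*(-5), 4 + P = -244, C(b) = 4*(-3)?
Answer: 1/114 ≈ 0.0087719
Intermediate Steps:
C(b) = -12
P = -248 (P = -4 - 244 = -248)
c = -1 (c = -6 + 5 = -1)
R(l) = l + 2*l**2 (R(l) = (l**2 + l**2) + l = 2*l**2 + l = l + 2*l**2)
Z(N, O) = 114 (Z(N, O) = -12 + 126 = 114)
1/Z(R(c), P) = 1/114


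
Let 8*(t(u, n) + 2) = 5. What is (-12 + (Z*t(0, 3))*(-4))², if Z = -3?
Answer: 3249/4 ≈ 812.25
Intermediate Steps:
t(u, n) = -11/8 (t(u, n) = -2 + (⅛)*5 = -2 + 5/8 = -11/8)
(-12 + (Z*t(0, 3))*(-4))² = (-12 - 3*(-11/8)*(-4))² = (-12 + (33/8)*(-4))² = (-12 - 33/2)² = (-57/2)² = 3249/4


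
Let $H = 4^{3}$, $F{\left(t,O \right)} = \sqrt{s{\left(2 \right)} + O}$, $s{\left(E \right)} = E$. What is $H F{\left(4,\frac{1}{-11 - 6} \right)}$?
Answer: $\frac{64 \sqrt{561}}{17} \approx 89.169$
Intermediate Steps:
$F{\left(t,O \right)} = \sqrt{2 + O}$
$H = 64$
$H F{\left(4,\frac{1}{-11 - 6} \right)} = 64 \sqrt{2 + \frac{1}{-11 - 6}} = 64 \sqrt{2 + \frac{1}{-17}} = 64 \sqrt{2 - \frac{1}{17}} = 64 \sqrt{\frac{33}{17}} = 64 \frac{\sqrt{561}}{17} = \frac{64 \sqrt{561}}{17}$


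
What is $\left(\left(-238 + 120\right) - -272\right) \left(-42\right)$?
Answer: $-6468$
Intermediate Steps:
$\left(\left(-238 + 120\right) - -272\right) \left(-42\right) = \left(-118 + 272\right) \left(-42\right) = 154 \left(-42\right) = -6468$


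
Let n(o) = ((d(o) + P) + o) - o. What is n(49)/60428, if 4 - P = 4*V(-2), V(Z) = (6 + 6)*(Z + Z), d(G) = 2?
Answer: 99/30214 ≈ 0.0032766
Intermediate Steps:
V(Z) = 24*Z (V(Z) = 12*(2*Z) = 24*Z)
P = 196 (P = 4 - 4*24*(-2) = 4 - 4*(-48) = 4 - 1*(-192) = 4 + 192 = 196)
n(o) = 198 (n(o) = ((2 + 196) + o) - o = (198 + o) - o = 198)
n(49)/60428 = 198/60428 = 198*(1/60428) = 99/30214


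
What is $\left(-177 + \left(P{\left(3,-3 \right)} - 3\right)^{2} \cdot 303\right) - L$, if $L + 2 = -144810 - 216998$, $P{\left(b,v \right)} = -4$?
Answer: $376480$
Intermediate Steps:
$L = -361810$ ($L = -2 - 361808 = -361810$)
$\left(-177 + \left(P{\left(3,-3 \right)} - 3\right)^{2} \cdot 303\right) - L = \left(-177 + \left(-4 - 3\right)^{2} \cdot 303\right) - -361810 = \left(-177 + \left(-7\right)^{2} \cdot 303\right) + 361810 = \left(-177 + 49 \cdot 303\right) + 361810 = \left(-177 + 14847\right) + 361810 = 14670 + 361810 = 376480$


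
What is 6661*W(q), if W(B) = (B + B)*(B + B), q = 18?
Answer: 8632656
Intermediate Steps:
W(B) = 4*B**2 (W(B) = (2*B)*(2*B) = 4*B**2)
6661*W(q) = 6661*(4*18**2) = 6661*(4*324) = 6661*1296 = 8632656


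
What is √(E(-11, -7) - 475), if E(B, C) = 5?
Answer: I*√470 ≈ 21.679*I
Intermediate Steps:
√(E(-11, -7) - 475) = √(5 - 475) = √(-470) = I*√470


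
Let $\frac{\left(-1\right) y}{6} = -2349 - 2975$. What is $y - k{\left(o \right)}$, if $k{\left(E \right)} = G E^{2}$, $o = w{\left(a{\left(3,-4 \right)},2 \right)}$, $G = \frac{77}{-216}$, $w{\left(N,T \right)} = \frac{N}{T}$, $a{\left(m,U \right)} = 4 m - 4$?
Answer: $\frac{862642}{27} \approx 31950.0$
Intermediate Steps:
$a{\left(m,U \right)} = -4 + 4 m$
$G = - \frac{77}{216}$ ($G = 77 \left(- \frac{1}{216}\right) = - \frac{77}{216} \approx -0.35648$)
$o = 4$ ($o = \frac{-4 + 4 \cdot 3}{2} = \left(-4 + 12\right) \frac{1}{2} = 8 \cdot \frac{1}{2} = 4$)
$y = 31944$ ($y = - 6 \left(-2349 - 2975\right) = \left(-6\right) \left(-5324\right) = 31944$)
$k{\left(E \right)} = - \frac{77 E^{2}}{216}$
$y - k{\left(o \right)} = 31944 - - \frac{77 \cdot 4^{2}}{216} = 31944 - \left(- \frac{77}{216}\right) 16 = 31944 - - \frac{154}{27} = 31944 + \frac{154}{27} = \frac{862642}{27}$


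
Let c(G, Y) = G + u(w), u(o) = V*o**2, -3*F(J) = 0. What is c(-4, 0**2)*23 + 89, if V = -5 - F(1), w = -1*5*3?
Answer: -25878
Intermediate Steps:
w = -15 (w = -5*3 = -15)
F(J) = 0 (F(J) = -1/3*0 = 0)
V = -5 (V = -5 - 1*0 = -5 + 0 = -5)
u(o) = -5*o**2
c(G, Y) = -1125 + G (c(G, Y) = G - 5*(-15)**2 = G - 5*225 = G - 1125 = -1125 + G)
c(-4, 0**2)*23 + 89 = (-1125 - 4)*23 + 89 = -1129*23 + 89 = -25967 + 89 = -25878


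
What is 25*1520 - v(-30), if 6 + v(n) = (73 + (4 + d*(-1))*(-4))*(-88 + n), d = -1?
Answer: 44260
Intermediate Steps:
v(n) = -4670 + 53*n (v(n) = -6 + (73 + (4 - 1*(-1))*(-4))*(-88 + n) = -6 + (73 + (4 + 1)*(-4))*(-88 + n) = -6 + (73 + 5*(-4))*(-88 + n) = -6 + (73 - 20)*(-88 + n) = -6 + 53*(-88 + n) = -6 + (-4664 + 53*n) = -4670 + 53*n)
25*1520 - v(-30) = 25*1520 - (-4670 + 53*(-30)) = 38000 - (-4670 - 1590) = 38000 - 1*(-6260) = 38000 + 6260 = 44260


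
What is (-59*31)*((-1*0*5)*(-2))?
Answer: 0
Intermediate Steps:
(-59*31)*((-1*0*5)*(-2)) = -1829*0*5*(-2) = -0*(-2) = -1829*0 = 0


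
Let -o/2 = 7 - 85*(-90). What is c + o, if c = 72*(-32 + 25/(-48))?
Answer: -35311/2 ≈ -17656.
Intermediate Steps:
o = -15314 (o = -2*(7 - 85*(-90)) = -2*(7 + 7650) = -2*7657 = -15314)
c = -4683/2 (c = 72*(-32 + 25*(-1/48)) = 72*(-32 - 25/48) = 72*(-1561/48) = -4683/2 ≈ -2341.5)
c + o = -4683/2 - 15314 = -35311/2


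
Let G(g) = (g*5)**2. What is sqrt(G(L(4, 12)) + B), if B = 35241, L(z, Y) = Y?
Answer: 11*sqrt(321) ≈ 197.08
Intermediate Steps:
G(g) = 25*g**2 (G(g) = (5*g)**2 = 25*g**2)
sqrt(G(L(4, 12)) + B) = sqrt(25*12**2 + 35241) = sqrt(25*144 + 35241) = sqrt(3600 + 35241) = sqrt(38841) = 11*sqrt(321)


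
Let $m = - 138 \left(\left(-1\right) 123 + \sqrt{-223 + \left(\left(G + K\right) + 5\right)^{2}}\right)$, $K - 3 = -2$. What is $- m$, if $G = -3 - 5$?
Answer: $-16974 + 138 i \sqrt{219} \approx -16974.0 + 2042.2 i$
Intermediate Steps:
$K = 1$ ($K = 3 - 2 = 1$)
$G = -8$
$m = 16974 - 138 i \sqrt{219}$ ($m = - 138 \left(\left(-1\right) 123 + \sqrt{-223 + \left(\left(-8 + 1\right) + 5\right)^{2}}\right) = - 138 \left(-123 + \sqrt{-223 + \left(-7 + 5\right)^{2}}\right) = - 138 \left(-123 + \sqrt{-223 + \left(-2\right)^{2}}\right) = - 138 \left(-123 + \sqrt{-223 + 4}\right) = - 138 \left(-123 + \sqrt{-219}\right) = - 138 \left(-123 + i \sqrt{219}\right) = 16974 - 138 i \sqrt{219} \approx 16974.0 - 2042.2 i$)
$- m = - (16974 - 138 i \sqrt{219}) = -16974 + 138 i \sqrt{219}$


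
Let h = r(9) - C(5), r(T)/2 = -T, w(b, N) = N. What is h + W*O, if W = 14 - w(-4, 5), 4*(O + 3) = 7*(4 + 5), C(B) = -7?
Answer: 415/4 ≈ 103.75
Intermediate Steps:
r(T) = -2*T (r(T) = 2*(-T) = -2*T)
O = 51/4 (O = -3 + (7*(4 + 5))/4 = -3 + (7*9)/4 = -3 + (1/4)*63 = -3 + 63/4 = 51/4 ≈ 12.750)
W = 9 (W = 14 - 1*5 = 14 - 5 = 9)
h = -11 (h = -2*9 - 1*(-7) = -18 + 7 = -11)
h + W*O = -11 + 9*(51/4) = -11 + 459/4 = 415/4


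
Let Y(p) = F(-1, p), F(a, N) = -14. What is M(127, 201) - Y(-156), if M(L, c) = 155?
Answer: 169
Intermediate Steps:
Y(p) = -14
M(127, 201) - Y(-156) = 155 - 1*(-14) = 155 + 14 = 169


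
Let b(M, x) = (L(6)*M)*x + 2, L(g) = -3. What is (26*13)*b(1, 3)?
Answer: -2366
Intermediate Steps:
b(M, x) = 2 - 3*M*x (b(M, x) = (-3*M)*x + 2 = -3*M*x + 2 = 2 - 3*M*x)
(26*13)*b(1, 3) = (26*13)*(2 - 3*1*3) = 338*(2 - 9) = 338*(-7) = -2366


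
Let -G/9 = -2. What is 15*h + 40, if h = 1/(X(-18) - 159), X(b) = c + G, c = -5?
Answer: 5825/146 ≈ 39.897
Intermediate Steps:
G = 18 (G = -9*(-2) = 18)
X(b) = 13 (X(b) = -5 + 18 = 13)
h = -1/146 (h = 1/(13 - 159) = 1/(-146) = -1/146 ≈ -0.0068493)
15*h + 40 = 15*(-1/146) + 40 = -15/146 + 40 = 5825/146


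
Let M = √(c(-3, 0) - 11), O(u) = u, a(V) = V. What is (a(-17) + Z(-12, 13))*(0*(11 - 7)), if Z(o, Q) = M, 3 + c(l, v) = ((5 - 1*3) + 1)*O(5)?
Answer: 0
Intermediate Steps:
c(l, v) = 12 (c(l, v) = -3 + ((5 - 1*3) + 1)*5 = -3 + ((5 - 3) + 1)*5 = -3 + (2 + 1)*5 = -3 + 3*5 = -3 + 15 = 12)
M = 1 (M = √(12 - 11) = √1 = 1)
Z(o, Q) = 1
(a(-17) + Z(-12, 13))*(0*(11 - 7)) = (-17 + 1)*(0*(11 - 7)) = -0*4 = -16*0 = 0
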